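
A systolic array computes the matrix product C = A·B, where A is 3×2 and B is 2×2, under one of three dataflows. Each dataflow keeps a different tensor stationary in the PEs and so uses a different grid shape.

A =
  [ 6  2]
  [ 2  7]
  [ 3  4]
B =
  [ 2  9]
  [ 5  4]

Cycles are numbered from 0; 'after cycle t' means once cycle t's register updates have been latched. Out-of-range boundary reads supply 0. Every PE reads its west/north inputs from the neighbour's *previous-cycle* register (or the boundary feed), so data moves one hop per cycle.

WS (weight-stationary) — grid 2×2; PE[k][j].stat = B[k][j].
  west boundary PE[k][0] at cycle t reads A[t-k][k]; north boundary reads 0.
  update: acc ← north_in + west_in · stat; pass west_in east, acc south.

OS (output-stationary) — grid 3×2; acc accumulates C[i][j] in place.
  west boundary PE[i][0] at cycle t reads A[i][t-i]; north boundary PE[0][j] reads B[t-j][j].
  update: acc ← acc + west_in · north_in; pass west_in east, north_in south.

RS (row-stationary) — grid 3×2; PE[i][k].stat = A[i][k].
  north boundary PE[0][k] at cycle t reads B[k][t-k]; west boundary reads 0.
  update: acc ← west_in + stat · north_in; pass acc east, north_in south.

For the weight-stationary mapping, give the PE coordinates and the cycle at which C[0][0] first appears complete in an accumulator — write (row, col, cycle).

(row, col, cycle) = (1, 0, 1)

Under WS, C[0][0] lands at PE[1][0]:
  @0  [1,0]  acc 0  |  →0  ↓0
  @1  [1,0]  acc 22  |  →2  ↓22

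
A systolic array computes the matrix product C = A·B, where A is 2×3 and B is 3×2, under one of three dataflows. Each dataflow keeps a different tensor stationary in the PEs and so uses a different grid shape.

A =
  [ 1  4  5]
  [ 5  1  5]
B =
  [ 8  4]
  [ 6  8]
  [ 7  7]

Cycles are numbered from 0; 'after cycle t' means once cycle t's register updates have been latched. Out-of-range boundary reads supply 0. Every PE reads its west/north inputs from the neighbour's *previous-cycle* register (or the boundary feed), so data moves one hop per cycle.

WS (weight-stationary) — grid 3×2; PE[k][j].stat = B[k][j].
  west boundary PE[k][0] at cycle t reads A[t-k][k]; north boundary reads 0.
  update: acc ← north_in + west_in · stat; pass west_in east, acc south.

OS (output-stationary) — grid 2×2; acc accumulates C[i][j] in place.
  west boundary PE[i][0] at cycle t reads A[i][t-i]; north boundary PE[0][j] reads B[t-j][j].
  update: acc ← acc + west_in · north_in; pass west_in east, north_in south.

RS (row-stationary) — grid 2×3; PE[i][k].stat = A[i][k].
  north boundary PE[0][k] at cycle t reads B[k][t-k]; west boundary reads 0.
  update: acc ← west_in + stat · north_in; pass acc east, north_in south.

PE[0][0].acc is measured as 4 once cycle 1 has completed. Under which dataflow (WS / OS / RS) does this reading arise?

— WS: 3×2; PE[0][0] trace:
  step 0 · PE0,0: acc=8; fwd→1 fwd↓8
  step 1 · PE0,0: acc=40; fwd→5 fwd↓40
— OS: 2×2; PE[0][0] trace:
  step 0 · PE0,0: acc=8; fwd→1 fwd↓8
  step 1 · PE0,0: acc=32; fwd→4 fwd↓6
— RS: 2×3; PE[0][0] trace:
  step 0 · PE0,0: acc=8; fwd→8 fwd↓8
  step 1 · PE0,0: acc=4; fwd→4 fwd↓4

dataflow = RS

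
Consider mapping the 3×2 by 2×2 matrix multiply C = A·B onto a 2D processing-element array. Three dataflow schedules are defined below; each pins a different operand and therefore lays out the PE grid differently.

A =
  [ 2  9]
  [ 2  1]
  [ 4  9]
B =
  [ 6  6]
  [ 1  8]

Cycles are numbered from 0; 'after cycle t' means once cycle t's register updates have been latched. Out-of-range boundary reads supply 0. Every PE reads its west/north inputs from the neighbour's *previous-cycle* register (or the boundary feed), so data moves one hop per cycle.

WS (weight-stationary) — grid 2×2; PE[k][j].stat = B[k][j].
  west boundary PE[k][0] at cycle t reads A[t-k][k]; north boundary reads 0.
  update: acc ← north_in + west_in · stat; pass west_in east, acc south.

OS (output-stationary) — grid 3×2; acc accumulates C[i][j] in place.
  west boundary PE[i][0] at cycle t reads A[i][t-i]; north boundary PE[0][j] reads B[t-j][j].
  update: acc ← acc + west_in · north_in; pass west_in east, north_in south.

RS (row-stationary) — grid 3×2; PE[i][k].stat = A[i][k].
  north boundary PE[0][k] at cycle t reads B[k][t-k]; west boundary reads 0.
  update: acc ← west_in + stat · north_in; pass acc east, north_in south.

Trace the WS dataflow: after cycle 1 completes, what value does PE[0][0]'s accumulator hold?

Tracing WS — 2×2 array, target PE[0][0]:
  after 0 — PE[0][0] acc=12, pass-E 2, pass-S 12
  after 1 — PE[0][0] acc=12, pass-E 2, pass-S 12

PE[0][0].acc = 12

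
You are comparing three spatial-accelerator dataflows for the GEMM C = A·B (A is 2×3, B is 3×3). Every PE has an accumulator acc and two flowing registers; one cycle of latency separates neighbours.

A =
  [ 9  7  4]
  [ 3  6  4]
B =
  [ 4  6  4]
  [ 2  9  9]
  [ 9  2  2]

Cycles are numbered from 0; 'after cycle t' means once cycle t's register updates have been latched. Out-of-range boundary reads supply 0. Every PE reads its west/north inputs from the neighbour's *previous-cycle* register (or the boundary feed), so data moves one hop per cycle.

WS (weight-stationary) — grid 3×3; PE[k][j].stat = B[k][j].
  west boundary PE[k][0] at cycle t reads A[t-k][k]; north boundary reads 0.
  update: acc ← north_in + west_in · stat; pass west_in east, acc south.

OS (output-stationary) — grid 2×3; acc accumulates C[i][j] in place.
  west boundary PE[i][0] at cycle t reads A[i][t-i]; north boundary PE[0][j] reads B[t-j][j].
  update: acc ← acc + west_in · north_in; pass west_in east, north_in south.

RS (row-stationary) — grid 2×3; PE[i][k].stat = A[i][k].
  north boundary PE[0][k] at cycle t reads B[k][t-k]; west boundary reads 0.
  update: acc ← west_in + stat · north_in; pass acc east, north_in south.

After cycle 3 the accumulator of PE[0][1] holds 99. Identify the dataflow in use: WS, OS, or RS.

WS [3×3] PE[0][1] across cycles:
  [0] (0,1) acc=0 (h:0 v:0)
  [1] (0,1) acc=54 (h:9 v:54)
  [2] (0,1) acc=18 (h:3 v:18)
  [3] (0,1) acc=0 (h:0 v:0)
OS [2×3] PE[0][1] across cycles:
  [0] (0,1) acc=0 (h:0 v:0)
  [1] (0,1) acc=54 (h:9 v:6)
  [2] (0,1) acc=117 (h:7 v:9)
  [3] (0,1) acc=125 (h:4 v:2)
RS [2×3] PE[0][1] across cycles:
  [0] (0,1) acc=0 (h:0 v:0)
  [1] (0,1) acc=50 (h:50 v:2)
  [2] (0,1) acc=117 (h:117 v:9)
  [3] (0,1) acc=99 (h:99 v:9)

dataflow = RS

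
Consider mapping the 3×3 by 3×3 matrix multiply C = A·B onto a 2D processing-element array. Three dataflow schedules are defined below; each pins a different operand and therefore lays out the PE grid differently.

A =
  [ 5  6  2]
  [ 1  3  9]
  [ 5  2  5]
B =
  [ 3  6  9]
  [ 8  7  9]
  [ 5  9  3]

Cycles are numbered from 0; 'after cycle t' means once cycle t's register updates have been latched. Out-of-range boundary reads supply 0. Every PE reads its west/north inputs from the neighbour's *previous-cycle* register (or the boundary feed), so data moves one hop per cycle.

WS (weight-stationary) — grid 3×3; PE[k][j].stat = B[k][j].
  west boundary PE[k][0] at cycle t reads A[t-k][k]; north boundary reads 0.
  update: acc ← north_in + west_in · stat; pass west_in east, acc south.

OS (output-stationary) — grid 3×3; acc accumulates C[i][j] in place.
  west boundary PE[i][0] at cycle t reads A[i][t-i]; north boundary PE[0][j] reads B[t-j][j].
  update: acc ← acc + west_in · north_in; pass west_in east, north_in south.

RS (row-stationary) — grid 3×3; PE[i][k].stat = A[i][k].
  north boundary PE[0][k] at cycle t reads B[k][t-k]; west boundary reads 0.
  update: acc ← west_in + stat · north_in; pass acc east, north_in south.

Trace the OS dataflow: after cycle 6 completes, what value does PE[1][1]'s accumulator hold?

PE[1][1].acc = 108

OS (3×3). Following PE[1][1] plus its west/north inputs:
  c0 r0c1: 0 / 0 / 0
  c0 r1c0: 0 / 0 / 0
  c0 r1c1: 0 / 0 / 0
  c1 r0c1: 30 / 5 / 6
  c1 r1c0: 3 / 1 / 3
  c1 r1c1: 0 / 0 / 0
  c2 r0c1: 72 / 6 / 7
  c2 r1c0: 27 / 3 / 8
  c2 r1c1: 6 / 1 / 6
  c3 r0c1: 90 / 2 / 9
  c3 r1c0: 72 / 9 / 5
  c3 r1c1: 27 / 3 / 7
  c4 r0c1: 90 / 0 / 0
  c4 r1c0: 72 / 0 / 0
  c4 r1c1: 108 / 9 / 9
  c5 r0c1: 90 / 0 / 0
  c5 r1c0: 72 / 0 / 0
  c5 r1c1: 108 / 0 / 0
  c6 r0c1: 90 / 0 / 0
  c6 r1c0: 72 / 0 / 0
  c6 r1c1: 108 / 0 / 0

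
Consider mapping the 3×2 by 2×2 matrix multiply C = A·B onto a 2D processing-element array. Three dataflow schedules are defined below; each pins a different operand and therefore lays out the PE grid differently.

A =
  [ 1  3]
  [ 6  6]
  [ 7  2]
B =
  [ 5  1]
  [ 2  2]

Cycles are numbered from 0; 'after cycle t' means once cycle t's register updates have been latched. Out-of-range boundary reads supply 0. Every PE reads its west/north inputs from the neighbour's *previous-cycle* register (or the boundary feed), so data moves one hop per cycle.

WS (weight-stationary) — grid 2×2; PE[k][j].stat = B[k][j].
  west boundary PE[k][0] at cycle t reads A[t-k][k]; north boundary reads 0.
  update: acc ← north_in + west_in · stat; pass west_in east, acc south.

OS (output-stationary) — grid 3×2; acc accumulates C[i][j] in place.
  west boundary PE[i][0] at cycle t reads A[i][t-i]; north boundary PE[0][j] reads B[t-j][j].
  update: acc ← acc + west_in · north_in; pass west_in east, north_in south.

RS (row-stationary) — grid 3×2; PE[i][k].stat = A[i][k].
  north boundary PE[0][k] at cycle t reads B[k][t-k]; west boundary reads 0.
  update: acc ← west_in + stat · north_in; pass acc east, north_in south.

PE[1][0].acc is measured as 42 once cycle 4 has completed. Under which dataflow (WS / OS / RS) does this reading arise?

dataflow = OS

WS [2×2] PE[1][0] across cycles:
  cycle 0: PE[1][0] → acc 0, east 0, south 0
  cycle 1: PE[1][0] → acc 11, east 3, south 11
  cycle 2: PE[1][0] → acc 42, east 6, south 42
  cycle 3: PE[1][0] → acc 39, east 2, south 39
  cycle 4: PE[1][0] → acc 0, east 0, south 0
OS [3×2] PE[1][0] across cycles:
  cycle 0: PE[1][0] → acc 0, east 0, south 0
  cycle 1: PE[1][0] → acc 30, east 6, south 5
  cycle 2: PE[1][0] → acc 42, east 6, south 2
  cycle 3: PE[1][0] → acc 42, east 0, south 0
  cycle 4: PE[1][0] → acc 42, east 0, south 0
RS [3×2] PE[1][0] across cycles:
  cycle 0: PE[1][0] → acc 0, east 0, south 0
  cycle 1: PE[1][0] → acc 30, east 30, south 5
  cycle 2: PE[1][0] → acc 6, east 6, south 1
  cycle 3: PE[1][0] → acc 0, east 0, south 0
  cycle 4: PE[1][0] → acc 0, east 0, south 0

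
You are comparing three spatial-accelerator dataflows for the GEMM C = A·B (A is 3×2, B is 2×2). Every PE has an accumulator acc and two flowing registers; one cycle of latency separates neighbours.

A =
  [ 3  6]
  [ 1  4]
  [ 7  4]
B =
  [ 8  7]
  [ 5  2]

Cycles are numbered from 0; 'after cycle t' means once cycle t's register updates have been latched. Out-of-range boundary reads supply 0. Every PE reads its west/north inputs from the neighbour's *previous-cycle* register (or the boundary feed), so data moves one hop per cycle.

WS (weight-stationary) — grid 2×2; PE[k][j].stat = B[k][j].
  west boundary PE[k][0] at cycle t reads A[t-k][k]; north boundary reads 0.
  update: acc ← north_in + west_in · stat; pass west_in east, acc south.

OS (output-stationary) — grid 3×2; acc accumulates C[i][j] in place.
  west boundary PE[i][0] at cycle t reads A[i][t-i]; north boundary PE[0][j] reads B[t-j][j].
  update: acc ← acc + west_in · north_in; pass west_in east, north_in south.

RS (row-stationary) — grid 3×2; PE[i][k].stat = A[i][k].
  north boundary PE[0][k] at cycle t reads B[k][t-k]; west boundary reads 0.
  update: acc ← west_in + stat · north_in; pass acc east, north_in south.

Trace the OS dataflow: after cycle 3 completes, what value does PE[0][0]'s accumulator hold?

PE[0][0].acc = 54

OS on a 3×2 grid — tracing PE[0][0] and its feeders:
  [0] (0,0) acc=24 (h:3 v:8)
  [1] (0,0) acc=54 (h:6 v:5)
  [2] (0,0) acc=54 (h:0 v:0)
  [3] (0,0) acc=54 (h:0 v:0)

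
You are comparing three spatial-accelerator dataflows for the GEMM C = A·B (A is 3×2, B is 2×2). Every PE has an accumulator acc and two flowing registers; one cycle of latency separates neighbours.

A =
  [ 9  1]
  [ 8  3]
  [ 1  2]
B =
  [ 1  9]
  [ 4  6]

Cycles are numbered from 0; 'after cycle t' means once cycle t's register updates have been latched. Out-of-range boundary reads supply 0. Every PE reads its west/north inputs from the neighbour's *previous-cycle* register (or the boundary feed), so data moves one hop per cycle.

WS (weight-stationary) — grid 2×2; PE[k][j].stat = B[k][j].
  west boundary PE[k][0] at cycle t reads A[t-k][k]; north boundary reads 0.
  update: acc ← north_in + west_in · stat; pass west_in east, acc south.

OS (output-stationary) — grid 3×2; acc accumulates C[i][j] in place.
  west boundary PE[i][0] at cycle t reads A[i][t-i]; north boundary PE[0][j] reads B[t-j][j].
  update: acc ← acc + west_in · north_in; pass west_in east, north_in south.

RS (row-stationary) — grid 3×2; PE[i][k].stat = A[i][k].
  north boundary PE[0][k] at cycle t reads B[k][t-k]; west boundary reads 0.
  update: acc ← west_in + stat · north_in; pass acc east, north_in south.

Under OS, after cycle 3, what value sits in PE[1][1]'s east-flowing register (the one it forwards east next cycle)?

register = 3

Tracing OS — 3×2 array, target PE[1][1]:
  step 0 · PE0,1: acc=0; fwd→0 fwd↓0
  step 0 · PE1,0: acc=0; fwd→0 fwd↓0
  step 0 · PE1,1: acc=0; fwd→0 fwd↓0
  step 1 · PE0,1: acc=81; fwd→9 fwd↓9
  step 1 · PE1,0: acc=8; fwd→8 fwd↓1
  step 1 · PE1,1: acc=0; fwd→0 fwd↓0
  step 2 · PE0,1: acc=87; fwd→1 fwd↓6
  step 2 · PE1,0: acc=20; fwd→3 fwd↓4
  step 2 · PE1,1: acc=72; fwd→8 fwd↓9
  step 3 · PE0,1: acc=87; fwd→0 fwd↓0
  step 3 · PE1,0: acc=20; fwd→0 fwd↓0
  step 3 · PE1,1: acc=90; fwd→3 fwd↓6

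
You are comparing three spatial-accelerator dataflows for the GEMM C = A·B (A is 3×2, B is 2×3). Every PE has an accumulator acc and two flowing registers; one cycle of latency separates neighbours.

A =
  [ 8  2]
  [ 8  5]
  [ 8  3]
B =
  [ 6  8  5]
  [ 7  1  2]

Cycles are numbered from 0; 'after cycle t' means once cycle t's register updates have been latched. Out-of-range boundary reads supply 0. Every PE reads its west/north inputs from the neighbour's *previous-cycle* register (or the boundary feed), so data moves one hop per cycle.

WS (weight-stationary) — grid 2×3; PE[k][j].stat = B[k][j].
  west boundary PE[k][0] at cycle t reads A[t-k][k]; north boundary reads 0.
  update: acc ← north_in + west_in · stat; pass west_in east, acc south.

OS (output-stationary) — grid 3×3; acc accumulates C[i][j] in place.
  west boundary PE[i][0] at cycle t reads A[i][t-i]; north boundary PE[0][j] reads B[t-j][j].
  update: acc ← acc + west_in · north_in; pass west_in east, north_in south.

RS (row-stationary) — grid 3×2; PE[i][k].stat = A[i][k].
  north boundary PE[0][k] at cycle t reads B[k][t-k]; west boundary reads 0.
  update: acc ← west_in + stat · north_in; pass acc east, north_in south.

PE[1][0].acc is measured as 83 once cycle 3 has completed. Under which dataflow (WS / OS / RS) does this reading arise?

Under WS (2×3), PE[1][0]:
  0: (1,0).acc=0  regs=<0,0>
  1: (1,0).acc=62  regs=<2,62>
  2: (1,0).acc=83  regs=<5,83>
  3: (1,0).acc=69  regs=<3,69>
Under OS (3×3), PE[1][0]:
  0: (1,0).acc=0  regs=<0,0>
  1: (1,0).acc=48  regs=<8,6>
  2: (1,0).acc=83  regs=<5,7>
  3: (1,0).acc=83  regs=<0,0>
Under RS (3×2), PE[1][0]:
  0: (1,0).acc=0  regs=<0,0>
  1: (1,0).acc=48  regs=<48,6>
  2: (1,0).acc=64  regs=<64,8>
  3: (1,0).acc=40  regs=<40,5>

dataflow = OS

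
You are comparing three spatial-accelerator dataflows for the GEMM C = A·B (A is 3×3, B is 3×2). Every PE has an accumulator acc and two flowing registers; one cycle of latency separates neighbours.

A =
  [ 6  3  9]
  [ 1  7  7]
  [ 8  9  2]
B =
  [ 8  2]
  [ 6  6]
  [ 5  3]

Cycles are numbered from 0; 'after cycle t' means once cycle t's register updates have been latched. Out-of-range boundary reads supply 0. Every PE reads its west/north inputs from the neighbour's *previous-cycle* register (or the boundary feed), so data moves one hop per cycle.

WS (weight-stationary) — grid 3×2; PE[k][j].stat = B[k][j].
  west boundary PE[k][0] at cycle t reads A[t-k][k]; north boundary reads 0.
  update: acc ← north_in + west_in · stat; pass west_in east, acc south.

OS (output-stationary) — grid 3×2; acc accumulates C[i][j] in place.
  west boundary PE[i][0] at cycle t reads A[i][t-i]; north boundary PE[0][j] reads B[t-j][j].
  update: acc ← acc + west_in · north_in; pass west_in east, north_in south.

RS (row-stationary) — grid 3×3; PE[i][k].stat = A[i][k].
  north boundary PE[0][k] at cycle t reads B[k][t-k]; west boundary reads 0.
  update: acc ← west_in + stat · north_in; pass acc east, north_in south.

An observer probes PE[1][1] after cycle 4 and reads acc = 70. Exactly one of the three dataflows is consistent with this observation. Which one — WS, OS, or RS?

WS [3×2] PE[1][1] across cycles:
  c0 r1c1: 0 / 0 / 0
  c1 r1c1: 0 / 0 / 0
  c2 r1c1: 30 / 3 / 30
  c3 r1c1: 44 / 7 / 44
  c4 r1c1: 70 / 9 / 70
OS [3×2] PE[1][1] across cycles:
  c0 r1c1: 0 / 0 / 0
  c1 r1c1: 0 / 0 / 0
  c2 r1c1: 2 / 1 / 2
  c3 r1c1: 44 / 7 / 6
  c4 r1c1: 65 / 7 / 3
RS [3×3] PE[1][1] across cycles:
  c0 r1c1: 0 / 0 / 0
  c1 r1c1: 0 / 0 / 0
  c2 r1c1: 50 / 50 / 6
  c3 r1c1: 44 / 44 / 6
  c4 r1c1: 0 / 0 / 0

dataflow = WS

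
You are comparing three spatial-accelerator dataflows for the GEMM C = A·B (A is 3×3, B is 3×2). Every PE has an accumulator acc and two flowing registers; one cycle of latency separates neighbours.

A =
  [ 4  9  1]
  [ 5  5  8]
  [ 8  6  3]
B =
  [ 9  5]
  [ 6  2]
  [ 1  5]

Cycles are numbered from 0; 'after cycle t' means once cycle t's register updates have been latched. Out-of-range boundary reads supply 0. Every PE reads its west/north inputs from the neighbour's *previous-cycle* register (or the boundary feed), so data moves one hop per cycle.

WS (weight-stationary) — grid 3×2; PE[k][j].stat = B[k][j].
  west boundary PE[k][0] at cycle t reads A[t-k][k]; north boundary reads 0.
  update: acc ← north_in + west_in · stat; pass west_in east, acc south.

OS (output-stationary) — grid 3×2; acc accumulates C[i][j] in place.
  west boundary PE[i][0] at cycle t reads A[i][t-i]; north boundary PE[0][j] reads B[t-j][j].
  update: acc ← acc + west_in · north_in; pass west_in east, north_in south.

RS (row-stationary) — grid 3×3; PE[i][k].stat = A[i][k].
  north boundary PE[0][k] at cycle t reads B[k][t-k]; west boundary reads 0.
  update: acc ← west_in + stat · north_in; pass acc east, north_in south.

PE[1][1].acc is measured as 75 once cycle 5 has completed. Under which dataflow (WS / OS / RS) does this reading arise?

dataflow = OS

WS (3×2 grid), PE[1][1]:
  cycle 0: PE[1][1] → acc 0, east 0, south 0
  cycle 1: PE[1][1] → acc 0, east 0, south 0
  cycle 2: PE[1][1] → acc 38, east 9, south 38
  cycle 3: PE[1][1] → acc 35, east 5, south 35
  cycle 4: PE[1][1] → acc 52, east 6, south 52
  cycle 5: PE[1][1] → acc 0, east 0, south 0
OS (3×2 grid), PE[1][1]:
  cycle 0: PE[1][1] → acc 0, east 0, south 0
  cycle 1: PE[1][1] → acc 0, east 0, south 0
  cycle 2: PE[1][1] → acc 25, east 5, south 5
  cycle 3: PE[1][1] → acc 35, east 5, south 2
  cycle 4: PE[1][1] → acc 75, east 8, south 5
  cycle 5: PE[1][1] → acc 75, east 0, south 0
RS (3×3 grid), PE[1][1]:
  cycle 0: PE[1][1] → acc 0, east 0, south 0
  cycle 1: PE[1][1] → acc 0, east 0, south 0
  cycle 2: PE[1][1] → acc 75, east 75, south 6
  cycle 3: PE[1][1] → acc 35, east 35, south 2
  cycle 4: PE[1][1] → acc 0, east 0, south 0
  cycle 5: PE[1][1] → acc 0, east 0, south 0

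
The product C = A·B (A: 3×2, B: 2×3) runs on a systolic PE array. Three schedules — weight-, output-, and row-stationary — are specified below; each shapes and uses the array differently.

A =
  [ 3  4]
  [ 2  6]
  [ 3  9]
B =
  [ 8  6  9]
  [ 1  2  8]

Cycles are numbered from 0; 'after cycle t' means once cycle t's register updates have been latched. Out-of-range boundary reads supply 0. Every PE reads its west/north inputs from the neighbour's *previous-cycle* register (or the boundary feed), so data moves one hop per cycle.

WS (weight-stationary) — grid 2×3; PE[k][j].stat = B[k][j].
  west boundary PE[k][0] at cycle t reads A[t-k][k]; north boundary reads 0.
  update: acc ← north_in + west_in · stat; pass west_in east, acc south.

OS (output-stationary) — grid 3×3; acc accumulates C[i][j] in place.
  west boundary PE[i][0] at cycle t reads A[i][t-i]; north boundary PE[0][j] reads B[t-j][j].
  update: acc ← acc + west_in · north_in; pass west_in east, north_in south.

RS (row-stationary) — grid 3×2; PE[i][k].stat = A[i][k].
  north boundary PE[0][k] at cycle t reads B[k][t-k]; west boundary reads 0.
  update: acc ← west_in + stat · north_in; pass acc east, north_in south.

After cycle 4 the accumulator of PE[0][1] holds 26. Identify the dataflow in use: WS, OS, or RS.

WS [2×3] PE[0][1] across cycles:
  after 0 — PE[0][1] acc=0, pass-E 0, pass-S 0
  after 1 — PE[0][1] acc=18, pass-E 3, pass-S 18
  after 2 — PE[0][1] acc=12, pass-E 2, pass-S 12
  after 3 — PE[0][1] acc=18, pass-E 3, pass-S 18
  after 4 — PE[0][1] acc=0, pass-E 0, pass-S 0
OS [3×3] PE[0][1] across cycles:
  after 0 — PE[0][1] acc=0, pass-E 0, pass-S 0
  after 1 — PE[0][1] acc=18, pass-E 3, pass-S 6
  after 2 — PE[0][1] acc=26, pass-E 4, pass-S 2
  after 3 — PE[0][1] acc=26, pass-E 0, pass-S 0
  after 4 — PE[0][1] acc=26, pass-E 0, pass-S 0
RS [3×2] PE[0][1] across cycles:
  after 0 — PE[0][1] acc=0, pass-E 0, pass-S 0
  after 1 — PE[0][1] acc=28, pass-E 28, pass-S 1
  after 2 — PE[0][1] acc=26, pass-E 26, pass-S 2
  after 3 — PE[0][1] acc=59, pass-E 59, pass-S 8
  after 4 — PE[0][1] acc=0, pass-E 0, pass-S 0

dataflow = OS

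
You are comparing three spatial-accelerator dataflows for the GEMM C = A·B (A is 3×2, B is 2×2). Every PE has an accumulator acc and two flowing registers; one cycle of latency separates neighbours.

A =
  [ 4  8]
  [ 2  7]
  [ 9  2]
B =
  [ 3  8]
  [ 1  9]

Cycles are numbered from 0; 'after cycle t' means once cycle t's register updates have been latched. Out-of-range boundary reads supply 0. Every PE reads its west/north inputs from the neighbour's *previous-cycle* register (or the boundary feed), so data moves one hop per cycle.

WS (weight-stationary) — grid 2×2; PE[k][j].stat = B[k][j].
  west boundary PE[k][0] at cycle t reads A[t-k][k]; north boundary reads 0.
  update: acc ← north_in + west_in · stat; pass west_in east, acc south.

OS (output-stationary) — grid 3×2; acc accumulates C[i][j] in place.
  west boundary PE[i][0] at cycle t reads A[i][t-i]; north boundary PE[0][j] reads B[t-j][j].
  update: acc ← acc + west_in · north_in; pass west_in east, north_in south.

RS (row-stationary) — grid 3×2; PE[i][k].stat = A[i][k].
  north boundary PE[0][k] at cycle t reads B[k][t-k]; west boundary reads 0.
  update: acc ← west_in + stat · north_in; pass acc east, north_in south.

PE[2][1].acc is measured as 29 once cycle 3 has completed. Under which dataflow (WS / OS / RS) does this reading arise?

dataflow = RS

— WS: 2×2 array has no PE[2][1].
— OS: 3×2; PE[2][1] trace:
  [0] (2,1) acc=0 (h:0 v:0)
  [1] (2,1) acc=0 (h:0 v:0)
  [2] (2,1) acc=0 (h:0 v:0)
  [3] (2,1) acc=72 (h:9 v:8)
— RS: 3×2; PE[2][1] trace:
  [0] (2,1) acc=0 (h:0 v:0)
  [1] (2,1) acc=0 (h:0 v:0)
  [2] (2,1) acc=0 (h:0 v:0)
  [3] (2,1) acc=29 (h:29 v:1)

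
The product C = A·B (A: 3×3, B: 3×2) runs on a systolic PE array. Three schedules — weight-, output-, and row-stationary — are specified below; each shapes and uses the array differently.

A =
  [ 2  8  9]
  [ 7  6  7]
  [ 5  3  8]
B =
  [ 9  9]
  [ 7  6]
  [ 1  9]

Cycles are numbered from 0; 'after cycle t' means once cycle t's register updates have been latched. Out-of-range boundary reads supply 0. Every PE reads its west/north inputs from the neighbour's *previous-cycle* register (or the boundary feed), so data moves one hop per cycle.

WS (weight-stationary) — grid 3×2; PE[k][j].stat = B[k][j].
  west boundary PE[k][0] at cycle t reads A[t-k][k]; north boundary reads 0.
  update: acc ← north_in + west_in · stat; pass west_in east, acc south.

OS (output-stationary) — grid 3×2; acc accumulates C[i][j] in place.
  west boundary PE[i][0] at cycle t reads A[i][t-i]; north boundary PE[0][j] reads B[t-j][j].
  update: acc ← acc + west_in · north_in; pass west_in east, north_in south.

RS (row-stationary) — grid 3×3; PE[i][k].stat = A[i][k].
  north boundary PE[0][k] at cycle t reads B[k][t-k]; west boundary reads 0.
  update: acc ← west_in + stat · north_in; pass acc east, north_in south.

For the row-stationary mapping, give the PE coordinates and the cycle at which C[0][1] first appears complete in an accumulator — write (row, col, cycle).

RS: C[0][1] accumulates in PE[0][2]:
  step 0 · PE0,2: acc=0; fwd→0 fwd↓0
  step 1 · PE0,2: acc=0; fwd→0 fwd↓0
  step 2 · PE0,2: acc=83; fwd→83 fwd↓1
  step 3 · PE0,2: acc=147; fwd→147 fwd↓9

(row, col, cycle) = (0, 2, 3)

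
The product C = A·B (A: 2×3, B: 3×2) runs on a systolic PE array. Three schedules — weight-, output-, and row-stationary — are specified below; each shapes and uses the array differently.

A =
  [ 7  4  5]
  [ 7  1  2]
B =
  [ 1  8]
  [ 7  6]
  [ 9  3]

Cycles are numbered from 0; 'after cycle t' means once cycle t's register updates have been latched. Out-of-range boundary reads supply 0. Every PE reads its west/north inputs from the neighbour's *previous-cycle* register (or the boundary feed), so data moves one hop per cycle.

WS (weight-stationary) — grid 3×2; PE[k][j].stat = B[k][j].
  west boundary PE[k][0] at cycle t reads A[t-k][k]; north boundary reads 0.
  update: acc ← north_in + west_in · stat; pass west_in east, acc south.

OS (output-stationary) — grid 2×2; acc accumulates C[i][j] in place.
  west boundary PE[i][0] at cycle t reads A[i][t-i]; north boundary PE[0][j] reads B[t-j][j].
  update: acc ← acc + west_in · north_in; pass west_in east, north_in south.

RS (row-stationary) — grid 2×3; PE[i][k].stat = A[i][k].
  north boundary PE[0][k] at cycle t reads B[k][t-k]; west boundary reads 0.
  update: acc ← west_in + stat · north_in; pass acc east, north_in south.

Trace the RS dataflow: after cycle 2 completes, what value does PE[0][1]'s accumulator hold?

Tracing RS — 2×3 array, target PE[0][1]:
  t=0 PE[0][0]: acc=7 h=7 v=1
  t=0 PE[0][1]: acc=0 h=0 v=0
  t=1 PE[0][0]: acc=56 h=56 v=8
  t=1 PE[0][1]: acc=35 h=35 v=7
  t=2 PE[0][0]: acc=0 h=0 v=0
  t=2 PE[0][1]: acc=80 h=80 v=6

PE[0][1].acc = 80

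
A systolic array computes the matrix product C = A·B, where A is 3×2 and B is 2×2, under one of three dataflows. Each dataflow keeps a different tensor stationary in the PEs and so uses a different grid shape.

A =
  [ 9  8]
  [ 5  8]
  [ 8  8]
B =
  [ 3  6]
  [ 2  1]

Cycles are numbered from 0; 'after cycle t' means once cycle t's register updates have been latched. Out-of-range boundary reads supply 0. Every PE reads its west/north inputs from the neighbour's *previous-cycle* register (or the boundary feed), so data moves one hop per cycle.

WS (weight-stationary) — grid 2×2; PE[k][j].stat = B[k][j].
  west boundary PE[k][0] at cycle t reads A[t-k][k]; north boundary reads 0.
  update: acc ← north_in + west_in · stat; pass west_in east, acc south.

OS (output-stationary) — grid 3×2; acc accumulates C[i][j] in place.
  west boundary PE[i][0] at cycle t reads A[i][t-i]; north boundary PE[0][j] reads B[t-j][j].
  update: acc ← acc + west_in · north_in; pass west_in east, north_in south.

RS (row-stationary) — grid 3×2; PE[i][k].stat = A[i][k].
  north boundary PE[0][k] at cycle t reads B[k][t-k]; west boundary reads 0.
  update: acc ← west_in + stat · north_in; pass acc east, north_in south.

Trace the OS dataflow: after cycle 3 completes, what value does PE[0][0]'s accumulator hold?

PE[0][0].acc = 43

OS on a 3×2 grid — tracing PE[0][0] and its feeders:
  @0  [0,0]  acc 27  |  →9  ↓3
  @1  [0,0]  acc 43  |  →8  ↓2
  @2  [0,0]  acc 43  |  →0  ↓0
  @3  [0,0]  acc 43  |  →0  ↓0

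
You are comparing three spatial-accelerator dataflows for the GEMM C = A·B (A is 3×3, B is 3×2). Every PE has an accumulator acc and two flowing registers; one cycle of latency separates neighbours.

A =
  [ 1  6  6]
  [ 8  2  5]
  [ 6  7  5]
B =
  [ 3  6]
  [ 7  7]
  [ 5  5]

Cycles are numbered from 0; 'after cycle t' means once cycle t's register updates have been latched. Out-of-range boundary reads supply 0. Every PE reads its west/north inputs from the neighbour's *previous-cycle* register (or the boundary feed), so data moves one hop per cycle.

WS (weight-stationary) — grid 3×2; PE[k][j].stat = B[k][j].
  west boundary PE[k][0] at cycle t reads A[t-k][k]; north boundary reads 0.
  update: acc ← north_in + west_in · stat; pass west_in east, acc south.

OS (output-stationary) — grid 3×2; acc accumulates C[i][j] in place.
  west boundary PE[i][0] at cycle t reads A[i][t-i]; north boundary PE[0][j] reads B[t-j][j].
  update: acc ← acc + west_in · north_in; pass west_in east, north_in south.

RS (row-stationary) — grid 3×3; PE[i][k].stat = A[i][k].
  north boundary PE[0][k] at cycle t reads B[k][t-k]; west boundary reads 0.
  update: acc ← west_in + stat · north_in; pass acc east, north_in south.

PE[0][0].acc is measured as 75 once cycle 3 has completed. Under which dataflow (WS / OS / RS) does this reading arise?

dataflow = OS

— WS: 3×2; PE[0][0] trace:
  after 0 — PE[0][0] acc=3, pass-E 1, pass-S 3
  after 1 — PE[0][0] acc=24, pass-E 8, pass-S 24
  after 2 — PE[0][0] acc=18, pass-E 6, pass-S 18
  after 3 — PE[0][0] acc=0, pass-E 0, pass-S 0
— OS: 3×2; PE[0][0] trace:
  after 0 — PE[0][0] acc=3, pass-E 1, pass-S 3
  after 1 — PE[0][0] acc=45, pass-E 6, pass-S 7
  after 2 — PE[0][0] acc=75, pass-E 6, pass-S 5
  after 3 — PE[0][0] acc=75, pass-E 0, pass-S 0
— RS: 3×3; PE[0][0] trace:
  after 0 — PE[0][0] acc=3, pass-E 3, pass-S 3
  after 1 — PE[0][0] acc=6, pass-E 6, pass-S 6
  after 2 — PE[0][0] acc=0, pass-E 0, pass-S 0
  after 3 — PE[0][0] acc=0, pass-E 0, pass-S 0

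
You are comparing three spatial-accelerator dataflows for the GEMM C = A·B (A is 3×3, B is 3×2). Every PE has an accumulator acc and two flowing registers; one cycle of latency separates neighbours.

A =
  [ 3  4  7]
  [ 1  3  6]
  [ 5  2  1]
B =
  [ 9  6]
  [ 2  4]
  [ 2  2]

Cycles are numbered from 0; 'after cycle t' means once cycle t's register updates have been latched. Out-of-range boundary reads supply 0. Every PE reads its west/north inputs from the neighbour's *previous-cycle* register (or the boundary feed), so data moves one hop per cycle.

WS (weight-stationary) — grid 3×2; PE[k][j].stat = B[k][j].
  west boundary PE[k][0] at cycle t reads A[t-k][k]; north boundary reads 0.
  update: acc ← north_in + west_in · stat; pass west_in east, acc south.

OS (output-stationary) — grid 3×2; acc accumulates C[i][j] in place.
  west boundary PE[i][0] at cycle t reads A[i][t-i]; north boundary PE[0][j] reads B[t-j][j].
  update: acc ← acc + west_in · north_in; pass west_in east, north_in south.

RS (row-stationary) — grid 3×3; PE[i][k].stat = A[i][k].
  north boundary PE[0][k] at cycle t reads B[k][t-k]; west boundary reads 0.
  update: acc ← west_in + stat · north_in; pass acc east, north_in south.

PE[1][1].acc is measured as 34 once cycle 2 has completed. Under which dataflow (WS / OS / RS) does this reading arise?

dataflow = WS

WS [3×2] PE[1][1] across cycles:
  cycle 0: PE[1][1] → acc 0, east 0, south 0
  cycle 1: PE[1][1] → acc 0, east 0, south 0
  cycle 2: PE[1][1] → acc 34, east 4, south 34
OS [3×2] PE[1][1] across cycles:
  cycle 0: PE[1][1] → acc 0, east 0, south 0
  cycle 1: PE[1][1] → acc 0, east 0, south 0
  cycle 2: PE[1][1] → acc 6, east 1, south 6
RS [3×3] PE[1][1] across cycles:
  cycle 0: PE[1][1] → acc 0, east 0, south 0
  cycle 1: PE[1][1] → acc 0, east 0, south 0
  cycle 2: PE[1][1] → acc 15, east 15, south 2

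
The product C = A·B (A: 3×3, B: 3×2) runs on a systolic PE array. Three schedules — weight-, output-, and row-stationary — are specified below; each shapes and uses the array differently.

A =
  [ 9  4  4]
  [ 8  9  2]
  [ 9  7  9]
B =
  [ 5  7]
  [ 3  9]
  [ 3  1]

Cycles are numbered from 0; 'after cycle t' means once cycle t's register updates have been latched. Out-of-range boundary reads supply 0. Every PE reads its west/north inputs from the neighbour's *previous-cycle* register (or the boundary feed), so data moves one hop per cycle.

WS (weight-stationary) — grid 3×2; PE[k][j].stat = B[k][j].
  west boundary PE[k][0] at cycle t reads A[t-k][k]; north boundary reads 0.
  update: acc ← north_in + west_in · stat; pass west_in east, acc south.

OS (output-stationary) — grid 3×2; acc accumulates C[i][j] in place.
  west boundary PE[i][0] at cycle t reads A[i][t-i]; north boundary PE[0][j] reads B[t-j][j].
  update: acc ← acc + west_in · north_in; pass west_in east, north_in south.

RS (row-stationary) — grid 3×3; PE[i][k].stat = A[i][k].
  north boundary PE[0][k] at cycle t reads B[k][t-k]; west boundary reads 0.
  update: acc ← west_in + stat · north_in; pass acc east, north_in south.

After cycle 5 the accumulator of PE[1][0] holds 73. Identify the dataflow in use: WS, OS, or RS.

dataflow = OS

WS (3×2 grid), PE[1][0]:
  step 0 · PE1,0: acc=0; fwd→0 fwd↓0
  step 1 · PE1,0: acc=57; fwd→4 fwd↓57
  step 2 · PE1,0: acc=67; fwd→9 fwd↓67
  step 3 · PE1,0: acc=66; fwd→7 fwd↓66
  step 4 · PE1,0: acc=0; fwd→0 fwd↓0
  step 5 · PE1,0: acc=0; fwd→0 fwd↓0
OS (3×2 grid), PE[1][0]:
  step 0 · PE1,0: acc=0; fwd→0 fwd↓0
  step 1 · PE1,0: acc=40; fwd→8 fwd↓5
  step 2 · PE1,0: acc=67; fwd→9 fwd↓3
  step 3 · PE1,0: acc=73; fwd→2 fwd↓3
  step 4 · PE1,0: acc=73; fwd→0 fwd↓0
  step 5 · PE1,0: acc=73; fwd→0 fwd↓0
RS (3×3 grid), PE[1][0]:
  step 0 · PE1,0: acc=0; fwd→0 fwd↓0
  step 1 · PE1,0: acc=40; fwd→40 fwd↓5
  step 2 · PE1,0: acc=56; fwd→56 fwd↓7
  step 3 · PE1,0: acc=0; fwd→0 fwd↓0
  step 4 · PE1,0: acc=0; fwd→0 fwd↓0
  step 5 · PE1,0: acc=0; fwd→0 fwd↓0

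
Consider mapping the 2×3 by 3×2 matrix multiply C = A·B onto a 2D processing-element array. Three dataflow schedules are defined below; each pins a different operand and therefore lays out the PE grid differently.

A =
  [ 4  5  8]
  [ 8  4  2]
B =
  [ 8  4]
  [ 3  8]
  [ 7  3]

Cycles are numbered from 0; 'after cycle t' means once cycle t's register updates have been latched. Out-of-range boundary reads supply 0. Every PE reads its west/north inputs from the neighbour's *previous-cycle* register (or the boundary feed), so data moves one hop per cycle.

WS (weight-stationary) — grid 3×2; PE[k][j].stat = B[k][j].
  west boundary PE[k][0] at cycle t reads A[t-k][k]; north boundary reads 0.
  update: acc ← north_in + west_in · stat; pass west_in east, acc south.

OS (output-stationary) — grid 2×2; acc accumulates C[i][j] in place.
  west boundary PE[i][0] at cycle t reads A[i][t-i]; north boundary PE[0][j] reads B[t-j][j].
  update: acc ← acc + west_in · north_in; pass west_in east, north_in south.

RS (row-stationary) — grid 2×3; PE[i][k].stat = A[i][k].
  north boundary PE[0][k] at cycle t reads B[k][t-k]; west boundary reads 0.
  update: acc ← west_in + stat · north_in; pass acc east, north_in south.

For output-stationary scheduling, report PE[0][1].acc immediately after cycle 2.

PE[0][1].acc = 56

Tracing OS — 2×2 array, target PE[0][1]:
  c0 r0c0: 32 / 4 / 8
  c0 r0c1: 0 / 0 / 0
  c1 r0c0: 47 / 5 / 3
  c1 r0c1: 16 / 4 / 4
  c2 r0c0: 103 / 8 / 7
  c2 r0c1: 56 / 5 / 8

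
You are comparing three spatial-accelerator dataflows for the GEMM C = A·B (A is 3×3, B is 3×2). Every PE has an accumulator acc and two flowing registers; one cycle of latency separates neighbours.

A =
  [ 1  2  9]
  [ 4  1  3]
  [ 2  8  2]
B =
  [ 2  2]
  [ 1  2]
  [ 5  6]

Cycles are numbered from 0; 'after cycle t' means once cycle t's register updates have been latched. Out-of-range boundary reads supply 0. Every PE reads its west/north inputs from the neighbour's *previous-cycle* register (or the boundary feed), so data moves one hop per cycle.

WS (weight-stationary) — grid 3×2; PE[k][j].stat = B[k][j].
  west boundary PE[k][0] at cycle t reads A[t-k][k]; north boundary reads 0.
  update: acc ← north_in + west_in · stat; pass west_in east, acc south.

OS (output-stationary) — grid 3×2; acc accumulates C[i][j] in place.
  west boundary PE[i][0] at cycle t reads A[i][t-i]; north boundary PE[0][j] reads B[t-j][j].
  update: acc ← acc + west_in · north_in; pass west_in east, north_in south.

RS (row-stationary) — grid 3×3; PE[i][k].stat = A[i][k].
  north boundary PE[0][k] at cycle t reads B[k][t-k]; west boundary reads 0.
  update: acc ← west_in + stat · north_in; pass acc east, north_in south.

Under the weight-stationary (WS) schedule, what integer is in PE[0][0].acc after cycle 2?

Tracing WS — 3×2 array, target PE[0][0]:
  t=0 PE[0][0]: acc=2 h=1 v=2
  t=1 PE[0][0]: acc=8 h=4 v=8
  t=2 PE[0][0]: acc=4 h=2 v=4

PE[0][0].acc = 4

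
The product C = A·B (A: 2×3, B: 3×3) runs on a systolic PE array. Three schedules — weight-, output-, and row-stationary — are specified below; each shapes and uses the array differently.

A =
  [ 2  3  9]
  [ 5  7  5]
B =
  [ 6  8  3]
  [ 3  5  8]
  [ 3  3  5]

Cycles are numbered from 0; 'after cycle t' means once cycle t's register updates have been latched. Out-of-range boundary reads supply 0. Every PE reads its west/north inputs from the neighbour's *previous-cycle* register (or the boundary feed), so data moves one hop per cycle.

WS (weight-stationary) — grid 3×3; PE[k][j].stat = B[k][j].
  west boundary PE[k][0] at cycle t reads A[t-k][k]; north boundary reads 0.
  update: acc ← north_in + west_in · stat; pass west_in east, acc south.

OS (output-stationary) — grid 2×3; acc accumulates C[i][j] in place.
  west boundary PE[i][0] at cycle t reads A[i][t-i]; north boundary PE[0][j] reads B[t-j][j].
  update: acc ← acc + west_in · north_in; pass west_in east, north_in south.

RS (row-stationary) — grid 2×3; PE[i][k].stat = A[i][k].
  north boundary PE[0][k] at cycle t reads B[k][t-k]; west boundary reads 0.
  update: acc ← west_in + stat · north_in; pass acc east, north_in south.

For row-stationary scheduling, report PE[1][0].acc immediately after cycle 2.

PE[1][0].acc = 40

RS (2×3). Following PE[1][0] plus its west/north inputs:
  step 0 · PE0,0: acc=12; fwd→12 fwd↓6
  step 0 · PE1,0: acc=0; fwd→0 fwd↓0
  step 1 · PE0,0: acc=16; fwd→16 fwd↓8
  step 1 · PE1,0: acc=30; fwd→30 fwd↓6
  step 2 · PE0,0: acc=6; fwd→6 fwd↓3
  step 2 · PE1,0: acc=40; fwd→40 fwd↓8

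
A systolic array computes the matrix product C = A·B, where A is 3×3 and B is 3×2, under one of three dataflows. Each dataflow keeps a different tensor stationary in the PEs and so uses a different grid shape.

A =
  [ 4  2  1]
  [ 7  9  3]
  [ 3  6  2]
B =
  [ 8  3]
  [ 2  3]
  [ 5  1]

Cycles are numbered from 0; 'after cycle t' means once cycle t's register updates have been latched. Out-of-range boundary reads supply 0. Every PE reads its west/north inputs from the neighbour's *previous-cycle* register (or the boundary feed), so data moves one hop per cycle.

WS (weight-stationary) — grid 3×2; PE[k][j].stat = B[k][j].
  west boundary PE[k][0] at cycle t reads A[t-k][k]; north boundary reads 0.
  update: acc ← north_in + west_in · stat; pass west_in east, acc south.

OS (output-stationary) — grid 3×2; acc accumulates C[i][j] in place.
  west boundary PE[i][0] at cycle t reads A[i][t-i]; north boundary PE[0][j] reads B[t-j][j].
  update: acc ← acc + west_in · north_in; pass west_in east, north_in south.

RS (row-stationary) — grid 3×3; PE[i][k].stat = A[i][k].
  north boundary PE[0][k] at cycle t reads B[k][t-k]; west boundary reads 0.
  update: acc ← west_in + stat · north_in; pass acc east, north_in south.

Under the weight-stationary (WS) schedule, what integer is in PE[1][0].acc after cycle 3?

PE[1][0].acc = 36

WS on a 3×2 grid — tracing PE[1][0] and its feeders:
  0: (0,0).acc=32  regs=<4,32>
  0: (1,0).acc=0  regs=<0,0>
  1: (0,0).acc=56  regs=<7,56>
  1: (1,0).acc=36  regs=<2,36>
  2: (0,0).acc=24  regs=<3,24>
  2: (1,0).acc=74  regs=<9,74>
  3: (0,0).acc=0  regs=<0,0>
  3: (1,0).acc=36  regs=<6,36>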